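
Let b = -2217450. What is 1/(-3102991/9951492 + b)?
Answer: -187764/416357340347 ≈ -4.5097e-7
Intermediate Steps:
1/(-3102991/9951492 + b) = 1/(-3102991/9951492 - 2217450) = 1/(-3102991*1/9951492 - 2217450) = 1/(-58547/187764 - 2217450) = 1/(-416357340347/187764) = -187764/416357340347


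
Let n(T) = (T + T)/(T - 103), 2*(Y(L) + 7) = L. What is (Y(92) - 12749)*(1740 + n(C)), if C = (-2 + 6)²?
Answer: -1923633080/87 ≈ -2.2111e+7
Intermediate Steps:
Y(L) = -7 + L/2
C = 16 (C = 4² = 16)
n(T) = 2*T/(-103 + T) (n(T) = (2*T)/(-103 + T) = 2*T/(-103 + T))
(Y(92) - 12749)*(1740 + n(C)) = ((-7 + (½)*92) - 12749)*(1740 + 2*16/(-103 + 16)) = ((-7 + 46) - 12749)*(1740 + 2*16/(-87)) = (39 - 12749)*(1740 + 2*16*(-1/87)) = -12710*(1740 - 32/87) = -12710*151348/87 = -1923633080/87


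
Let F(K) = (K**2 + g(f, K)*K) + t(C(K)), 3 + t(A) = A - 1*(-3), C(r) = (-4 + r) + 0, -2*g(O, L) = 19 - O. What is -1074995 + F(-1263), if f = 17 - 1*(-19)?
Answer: 1016343/2 ≈ 5.0817e+5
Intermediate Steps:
f = 36 (f = 17 + 19 = 36)
g(O, L) = -19/2 + O/2 (g(O, L) = -(19 - O)/2 = -19/2 + O/2)
C(r) = -4 + r
t(A) = A (t(A) = -3 + (A - 1*(-3)) = -3 + (A + 3) = -3 + (3 + A) = A)
F(K) = -4 + K**2 + 19*K/2 (F(K) = (K**2 + (-19/2 + (1/2)*36)*K) + (-4 + K) = (K**2 + (-19/2 + 18)*K) + (-4 + K) = (K**2 + 17*K/2) + (-4 + K) = -4 + K**2 + 19*K/2)
-1074995 + F(-1263) = -1074995 + (-4 + (-1263)**2 + (19/2)*(-1263)) = -1074995 + (-4 + 1595169 - 23997/2) = -1074995 + 3166333/2 = 1016343/2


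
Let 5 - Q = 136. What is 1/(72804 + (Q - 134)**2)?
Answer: 1/143029 ≈ 6.9916e-6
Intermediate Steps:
Q = -131 (Q = 5 - 1*136 = 5 - 136 = -131)
1/(72804 + (Q - 134)**2) = 1/(72804 + (-131 - 134)**2) = 1/(72804 + (-265)**2) = 1/(72804 + 70225) = 1/143029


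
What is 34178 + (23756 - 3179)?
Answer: 54755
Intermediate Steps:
34178 + (23756 - 3179) = 34178 + 20577 = 54755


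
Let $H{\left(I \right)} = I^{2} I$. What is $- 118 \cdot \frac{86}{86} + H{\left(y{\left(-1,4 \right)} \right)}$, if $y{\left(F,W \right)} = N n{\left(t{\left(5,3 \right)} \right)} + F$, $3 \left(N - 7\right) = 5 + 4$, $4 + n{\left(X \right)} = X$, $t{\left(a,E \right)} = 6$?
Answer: $6741$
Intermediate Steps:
$n{\left(X \right)} = -4 + X$
$N = 10$ ($N = 7 + \frac{5 + 4}{3} = 7 + \frac{1}{3} \cdot 9 = 7 + 3 = 10$)
$y{\left(F,W \right)} = 20 + F$ ($y{\left(F,W \right)} = 10 \left(-4 + 6\right) + F = 10 \cdot 2 + F = 20 + F$)
$H{\left(I \right)} = I^{3}$
$- 118 \cdot \frac{86}{86} + H{\left(y{\left(-1,4 \right)} \right)} = - 118 \cdot \frac{86}{86} + \left(20 - 1\right)^{3} = - 118 \cdot 86 \cdot \frac{1}{86} + 19^{3} = \left(-118\right) 1 + 6859 = -118 + 6859 = 6741$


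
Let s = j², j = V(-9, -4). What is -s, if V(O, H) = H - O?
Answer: -25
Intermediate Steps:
j = 5 (j = -4 - 1*(-9) = -4 + 9 = 5)
s = 25 (s = 5² = 25)
-s = -1*25 = -25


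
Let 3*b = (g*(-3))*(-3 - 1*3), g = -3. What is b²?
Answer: 324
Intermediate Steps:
b = -18 (b = ((-3*(-3))*(-3 - 1*3))/3 = (9*(-3 - 3))/3 = (9*(-6))/3 = (⅓)*(-54) = -18)
b² = (-18)² = 324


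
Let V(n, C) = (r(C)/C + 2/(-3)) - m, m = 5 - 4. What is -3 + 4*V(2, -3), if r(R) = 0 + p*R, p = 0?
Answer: -29/3 ≈ -9.6667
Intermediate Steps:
r(R) = 0 (r(R) = 0 + 0*R = 0 + 0 = 0)
m = 1
V(n, C) = -5/3 (V(n, C) = (0/C + 2/(-3)) - 1*1 = (0 + 2*(-1/3)) - 1 = (0 - 2/3) - 1 = -2/3 - 1 = -5/3)
-3 + 4*V(2, -3) = -3 + 4*(-5/3) = -3 - 20/3 = -29/3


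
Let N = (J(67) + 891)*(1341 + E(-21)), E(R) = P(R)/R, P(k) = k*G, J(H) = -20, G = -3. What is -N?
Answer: -1165398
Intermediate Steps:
P(k) = -3*k (P(k) = k*(-3) = -3*k)
E(R) = -3 (E(R) = (-3*R)/R = -3)
N = 1165398 (N = (-20 + 891)*(1341 - 3) = 871*1338 = 1165398)
-N = -1*1165398 = -1165398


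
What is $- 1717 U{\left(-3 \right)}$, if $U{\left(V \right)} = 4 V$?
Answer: $20604$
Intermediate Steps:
$- 1717 U{\left(-3 \right)} = - 1717 \cdot 4 \left(-3\right) = \left(-1717\right) \left(-12\right) = 20604$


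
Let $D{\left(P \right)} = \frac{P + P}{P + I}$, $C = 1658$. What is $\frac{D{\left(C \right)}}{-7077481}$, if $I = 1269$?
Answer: $- \frac{3316}{20715786887} \approx -1.6007 \cdot 10^{-7}$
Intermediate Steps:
$D{\left(P \right)} = \frac{2 P}{1269 + P}$ ($D{\left(P \right)} = \frac{P + P}{P + 1269} = \frac{2 P}{1269 + P}$)
$\frac{D{\left(C \right)}}{-7077481} = \frac{2 \cdot 1658 \frac{1}{1269 + 1658}}{-7077481} = 2 \cdot 1658 \cdot \frac{1}{2927} \left(- \frac{1}{7077481}\right) = \frac{3316}{2927} \left(- \frac{1}{7077481}\right) = - \frac{3316}{20715786887}$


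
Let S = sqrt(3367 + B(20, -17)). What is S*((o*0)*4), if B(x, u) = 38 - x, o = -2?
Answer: 0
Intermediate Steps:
S = sqrt(3385) (S = sqrt(3367 + (38 - 1*20)) = sqrt(3367 + (38 - 20)) = sqrt(3367 + 18) = sqrt(3385) ≈ 58.181)
S*((o*0)*4) = sqrt(3385)*(-2*0*4) = sqrt(3385)*(0*4) = sqrt(3385)*0 = 0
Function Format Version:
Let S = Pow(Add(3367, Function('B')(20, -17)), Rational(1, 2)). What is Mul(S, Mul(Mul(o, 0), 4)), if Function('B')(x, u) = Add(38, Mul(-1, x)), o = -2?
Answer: 0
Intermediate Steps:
S = Pow(3385, Rational(1, 2)) (S = Pow(Add(3367, Add(38, Mul(-1, 20))), Rational(1, 2)) = Pow(Add(3367, Add(38, -20)), Rational(1, 2)) = Pow(Add(3367, 18), Rational(1, 2)) = Pow(3385, Rational(1, 2)) ≈ 58.181)
Mul(S, Mul(Mul(o, 0), 4)) = Mul(Pow(3385, Rational(1, 2)), Mul(Mul(-2, 0), 4)) = Mul(Pow(3385, Rational(1, 2)), Mul(0, 4)) = Mul(Pow(3385, Rational(1, 2)), 0) = 0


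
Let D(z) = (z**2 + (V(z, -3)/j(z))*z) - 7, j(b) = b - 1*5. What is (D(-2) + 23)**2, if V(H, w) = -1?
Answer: 19044/49 ≈ 388.65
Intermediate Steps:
j(b) = -5 + b (j(b) = b - 5 = -5 + b)
D(z) = -7 + z**2 - z/(-5 + z) (D(z) = (z**2 + (-1/(-5 + z))*z) - 7 = (z**2 - z/(-5 + z)) - 7 = -7 + z**2 - z/(-5 + z))
(D(-2) + 23)**2 = ((-1*(-2) + (-7 + (-2)**2)*(-5 - 2))/(-5 - 2) + 23)**2 = ((2 + (-7 + 4)*(-7))/(-7) + 23)**2 = (-(2 - 3*(-7))/7 + 23)**2 = (-(2 + 21)/7 + 23)**2 = (-1/7*23 + 23)**2 = (-23/7 + 23)**2 = (138/7)**2 = 19044/49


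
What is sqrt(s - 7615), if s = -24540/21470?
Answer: I*sqrt(35107441273)/2147 ≈ 87.271*I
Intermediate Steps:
s = -2454/2147 (s = -24540*1/21470 = -2454/2147 ≈ -1.1430)
sqrt(s - 7615) = sqrt(-2454/2147 - 7615) = sqrt(-16351859/2147) = I*sqrt(35107441273)/2147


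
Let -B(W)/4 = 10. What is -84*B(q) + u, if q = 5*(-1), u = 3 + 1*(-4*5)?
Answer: 3343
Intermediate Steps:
u = -17 (u = 3 + 1*(-20) = 3 - 20 = -17)
q = -5
B(W) = -40 (B(W) = -4*10 = -40)
-84*B(q) + u = -84*(-40) - 17 = 3360 - 17 = 3343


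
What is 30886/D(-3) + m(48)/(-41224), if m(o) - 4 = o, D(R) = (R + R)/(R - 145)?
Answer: 23555022545/30918 ≈ 7.6186e+5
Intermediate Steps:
D(R) = 2*R/(-145 + R) (D(R) = (2*R)/(-145 + R) = 2*R/(-145 + R))
m(o) = 4 + o
30886/D(-3) + m(48)/(-41224) = 30886/((2*(-3)/(-145 - 3))) + (4 + 48)/(-41224) = 30886/((2*(-3)/(-148))) + 52*(-1/41224) = 30886/((2*(-3)*(-1/148))) - 13/10306 = 30886/(3/74) - 13/10306 = 30886*(74/3) - 13/10306 = 2285564/3 - 13/10306 = 23555022545/30918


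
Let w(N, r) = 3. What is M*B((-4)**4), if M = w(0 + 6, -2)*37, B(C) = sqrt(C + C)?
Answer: 1776*sqrt(2) ≈ 2511.6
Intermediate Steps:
B(C) = sqrt(2)*sqrt(C) (B(C) = sqrt(2*C) = sqrt(2)*sqrt(C))
M = 111 (M = 3*37 = 111)
M*B((-4)**4) = 111*(sqrt(2)*sqrt((-4)**4)) = 111*(sqrt(2)*sqrt(256)) = 111*(sqrt(2)*16) = 111*(16*sqrt(2)) = 1776*sqrt(2)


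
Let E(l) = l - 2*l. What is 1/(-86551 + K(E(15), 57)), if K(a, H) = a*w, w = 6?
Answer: -1/86641 ≈ -1.1542e-5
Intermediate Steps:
E(l) = -l
K(a, H) = 6*a (K(a, H) = a*6 = 6*a)
1/(-86551 + K(E(15), 57)) = 1/(-86551 + 6*(-1*15)) = 1/(-86551 + 6*(-15)) = 1/(-86551 - 90) = 1/(-86641) = -1/86641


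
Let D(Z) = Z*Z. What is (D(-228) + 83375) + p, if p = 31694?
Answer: 167053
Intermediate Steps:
D(Z) = Z²
(D(-228) + 83375) + p = ((-228)² + 83375) + 31694 = (51984 + 83375) + 31694 = 135359 + 31694 = 167053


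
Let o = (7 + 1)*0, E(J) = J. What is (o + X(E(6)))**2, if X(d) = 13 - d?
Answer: 49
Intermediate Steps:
o = 0 (o = 8*0 = 0)
(o + X(E(6)))**2 = (0 + (13 - 1*6))**2 = (0 + (13 - 6))**2 = (0 + 7)**2 = 7**2 = 49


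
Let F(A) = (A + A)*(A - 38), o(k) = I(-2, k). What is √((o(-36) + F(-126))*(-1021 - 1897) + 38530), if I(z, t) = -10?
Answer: I*√120527394 ≈ 10979.0*I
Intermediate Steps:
o(k) = -10
F(A) = 2*A*(-38 + A) (F(A) = (2*A)*(-38 + A) = 2*A*(-38 + A))
√((o(-36) + F(-126))*(-1021 - 1897) + 38530) = √((-10 + 2*(-126)*(-38 - 126))*(-1021 - 1897) + 38530) = √((-10 + 2*(-126)*(-164))*(-2918) + 38530) = √((-10 + 41328)*(-2918) + 38530) = √(41318*(-2918) + 38530) = √(-120565924 + 38530) = √(-120527394) = I*√120527394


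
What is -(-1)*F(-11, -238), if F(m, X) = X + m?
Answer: -249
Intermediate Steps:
-(-1)*F(-11, -238) = -(-1)*(-238 - 11) = -(-1)*(-249) = -1*249 = -249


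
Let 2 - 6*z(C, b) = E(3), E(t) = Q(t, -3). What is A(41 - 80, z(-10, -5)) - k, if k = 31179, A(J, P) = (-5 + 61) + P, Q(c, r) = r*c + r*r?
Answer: -93368/3 ≈ -31123.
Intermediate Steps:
Q(c, r) = r² + c*r (Q(c, r) = c*r + r² = r² + c*r)
E(t) = 9 - 3*t (E(t) = -3*(t - 3) = -3*(-3 + t) = 9 - 3*t)
z(C, b) = ⅓ (z(C, b) = ⅓ - (9 - 3*3)/6 = ⅓ - (9 - 9)/6 = ⅓ - ⅙*0 = ⅓ + 0 = ⅓)
A(J, P) = 56 + P
A(41 - 80, z(-10, -5)) - k = (56 + ⅓) - 1*31179 = 169/3 - 31179 = -93368/3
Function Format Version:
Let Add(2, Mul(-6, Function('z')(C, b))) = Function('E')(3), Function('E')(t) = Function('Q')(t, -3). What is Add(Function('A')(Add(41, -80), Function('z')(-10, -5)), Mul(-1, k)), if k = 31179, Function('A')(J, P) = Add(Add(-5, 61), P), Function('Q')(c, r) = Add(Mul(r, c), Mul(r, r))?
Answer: Rational(-93368, 3) ≈ -31123.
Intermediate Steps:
Function('Q')(c, r) = Add(Pow(r, 2), Mul(c, r)) (Function('Q')(c, r) = Add(Mul(c, r), Pow(r, 2)) = Add(Pow(r, 2), Mul(c, r)))
Function('E')(t) = Add(9, Mul(-3, t)) (Function('E')(t) = Mul(-3, Add(t, -3)) = Mul(-3, Add(-3, t)) = Add(9, Mul(-3, t)))
Function('z')(C, b) = Rational(1, 3) (Function('z')(C, b) = Add(Rational(1, 3), Mul(Rational(-1, 6), Add(9, Mul(-3, 3)))) = Add(Rational(1, 3), Mul(Rational(-1, 6), Add(9, -9))) = Add(Rational(1, 3), Mul(Rational(-1, 6), 0)) = Add(Rational(1, 3), 0) = Rational(1, 3))
Function('A')(J, P) = Add(56, P)
Add(Function('A')(Add(41, -80), Function('z')(-10, -5)), Mul(-1, k)) = Add(Add(56, Rational(1, 3)), Mul(-1, 31179)) = Add(Rational(169, 3), -31179) = Rational(-93368, 3)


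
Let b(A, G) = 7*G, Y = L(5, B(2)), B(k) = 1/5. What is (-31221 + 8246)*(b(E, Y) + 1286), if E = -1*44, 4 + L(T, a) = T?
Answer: -29706675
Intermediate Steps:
B(k) = ⅕
L(T, a) = -4 + T
Y = 1 (Y = -4 + 5 = 1)
E = -44
(-31221 + 8246)*(b(E, Y) + 1286) = (-31221 + 8246)*(7*1 + 1286) = -22975*(7 + 1286) = -22975*1293 = -29706675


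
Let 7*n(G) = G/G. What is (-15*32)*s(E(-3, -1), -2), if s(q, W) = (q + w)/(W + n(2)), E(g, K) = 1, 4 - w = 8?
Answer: -10080/13 ≈ -775.38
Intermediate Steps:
n(G) = ⅐ (n(G) = (G/G)/7 = (⅐)*1 = ⅐)
w = -4 (w = 4 - 1*8 = 4 - 8 = -4)
s(q, W) = (-4 + q)/(⅐ + W) (s(q, W) = (q - 4)/(W + ⅐) = (-4 + q)/(⅐ + W))
(-15*32)*s(E(-3, -1), -2) = (-15*32)*(7*(-4 + 1)/(1 + 7*(-2))) = -3360*(-3)/(1 - 14) = -3360*(-3)/(-13) = -3360*(-1)*(-3)/13 = -480*21/13 = -10080/13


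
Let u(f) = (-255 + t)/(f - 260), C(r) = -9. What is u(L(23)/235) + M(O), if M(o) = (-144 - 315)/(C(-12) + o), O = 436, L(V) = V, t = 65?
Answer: -8968793/26079879 ≈ -0.34390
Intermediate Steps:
M(o) = -459/(-9 + o) (M(o) = (-144 - 315)/(-9 + o) = -459/(-9 + o))
u(f) = -190/(-260 + f) (u(f) = (-255 + 65)/(f - 260) = -190/(-260 + f))
u(L(23)/235) + M(O) = -190/(-260 + 23/235) - 459/(-9 + 436) = -190/(-260 + 23*(1/235)) - 459/427 = -190/(-260 + 23/235) - 459*1/427 = -190/(-61077/235) - 459/427 = -190*(-235/61077) - 459/427 = 44650/61077 - 459/427 = -8968793/26079879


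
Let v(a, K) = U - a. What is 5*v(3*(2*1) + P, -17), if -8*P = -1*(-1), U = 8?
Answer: 85/8 ≈ 10.625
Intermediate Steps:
P = -⅛ (P = -(-1)*(-1)/8 = -⅛*1 = -⅛ ≈ -0.12500)
v(a, K) = 8 - a
5*v(3*(2*1) + P, -17) = 5*(8 - (3*(2*1) - ⅛)) = 5*(8 - (3*2 - ⅛)) = 5*(8 - (6 - ⅛)) = 5*(8 - 1*47/8) = 5*(8 - 47/8) = 5*(17/8) = 85/8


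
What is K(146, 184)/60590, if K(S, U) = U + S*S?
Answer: 2150/6059 ≈ 0.35484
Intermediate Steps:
K(S, U) = U + S**2
K(146, 184)/60590 = (184 + 146**2)/60590 = (184 + 21316)*(1/60590) = 21500*(1/60590) = 2150/6059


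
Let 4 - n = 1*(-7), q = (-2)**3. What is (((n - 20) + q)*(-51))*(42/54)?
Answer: 2023/3 ≈ 674.33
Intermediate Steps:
q = -8
n = 11 (n = 4 - (-7) = 4 - 1*(-7) = 4 + 7 = 11)
(((n - 20) + q)*(-51))*(42/54) = (((11 - 20) - 8)*(-51))*(42/54) = ((-9 - 8)*(-51))*(42*(1/54)) = -17*(-51)*(7/9) = 867*(7/9) = 2023/3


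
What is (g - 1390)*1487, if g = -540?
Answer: -2869910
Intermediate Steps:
(g - 1390)*1487 = (-540 - 1390)*1487 = -1930*1487 = -2869910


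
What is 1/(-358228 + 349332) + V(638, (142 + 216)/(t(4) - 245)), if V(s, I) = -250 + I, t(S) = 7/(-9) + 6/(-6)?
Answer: -4968169133/19758016 ≈ -251.45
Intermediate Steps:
t(S) = -16/9 (t(S) = 7*(-1/9) + 6*(-1/6) = -7/9 - 1 = -16/9)
1/(-358228 + 349332) + V(638, (142 + 216)/(t(4) - 245)) = 1/(-358228 + 349332) + (-250 + (142 + 216)/(-16/9 - 245)) = 1/(-8896) + (-250 + 358/(-2221/9)) = -1/8896 + (-250 + 358*(-9/2221)) = -1/8896 + (-250 - 3222/2221) = -1/8896 - 558472/2221 = -4968169133/19758016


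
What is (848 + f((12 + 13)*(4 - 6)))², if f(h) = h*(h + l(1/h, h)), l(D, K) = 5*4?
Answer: 5513104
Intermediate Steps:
l(D, K) = 20
f(h) = h*(20 + h) (f(h) = h*(h + 20) = h*(20 + h))
(848 + f((12 + 13)*(4 - 6)))² = (848 + ((12 + 13)*(4 - 6))*(20 + (12 + 13)*(4 - 6)))² = (848 + (25*(-2))*(20 + 25*(-2)))² = (848 - 50*(20 - 50))² = (848 - 50*(-30))² = (848 + 1500)² = 2348² = 5513104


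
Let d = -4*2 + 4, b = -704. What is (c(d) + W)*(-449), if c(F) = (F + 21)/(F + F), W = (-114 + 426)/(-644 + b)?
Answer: 2852497/2696 ≈ 1058.0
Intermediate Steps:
d = -4 (d = -8 + 4 = -4)
W = -78/337 (W = (-114 + 426)/(-644 - 704) = 312/(-1348) = 312*(-1/1348) = -78/337 ≈ -0.23145)
c(F) = (21 + F)/(2*F) (c(F) = (21 + F)/((2*F)) = (21 + F)*(1/(2*F)) = (21 + F)/(2*F))
(c(d) + W)*(-449) = ((½)*(21 - 4)/(-4) - 78/337)*(-449) = ((½)*(-¼)*17 - 78/337)*(-449) = (-17/8 - 78/337)*(-449) = -6353/2696*(-449) = 2852497/2696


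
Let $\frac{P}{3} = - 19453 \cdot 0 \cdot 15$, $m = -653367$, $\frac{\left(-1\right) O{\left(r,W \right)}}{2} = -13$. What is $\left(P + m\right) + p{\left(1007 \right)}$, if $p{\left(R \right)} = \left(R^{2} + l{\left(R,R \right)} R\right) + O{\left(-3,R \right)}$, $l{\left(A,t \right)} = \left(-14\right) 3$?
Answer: $318414$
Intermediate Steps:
$O{\left(r,W \right)} = 26$ ($O{\left(r,W \right)} = \left(-2\right) \left(-13\right) = 26$)
$l{\left(A,t \right)} = -42$
$p{\left(R \right)} = 26 + R^{2} - 42 R$ ($p{\left(R \right)} = \left(R^{2} - 42 R\right) + 26 = 26 + R^{2} - 42 R$)
$P = 0$ ($P = 3 \left(- 19453 \cdot 0 \cdot 15\right) = 3 \left(\left(-19453\right) 0\right) = 3 \cdot 0 = 0$)
$\left(P + m\right) + p{\left(1007 \right)} = \left(0 - 653367\right) + \left(26 + 1007^{2} - 42294\right) = -653367 + \left(26 + 1014049 - 42294\right) = -653367 + 971781 = 318414$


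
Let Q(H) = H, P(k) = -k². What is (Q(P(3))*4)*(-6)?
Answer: 216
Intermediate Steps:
(Q(P(3))*4)*(-6) = (-1*3²*4)*(-6) = (-1*9*4)*(-6) = -9*4*(-6) = -36*(-6) = 216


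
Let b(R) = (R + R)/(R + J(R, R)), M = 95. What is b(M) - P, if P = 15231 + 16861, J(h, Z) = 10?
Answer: -673894/21 ≈ -32090.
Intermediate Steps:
b(R) = 2*R/(10 + R) (b(R) = (R + R)/(R + 10) = (2*R)/(10 + R) = 2*R/(10 + R))
P = 32092
b(M) - P = 2*95/(10 + 95) - 1*32092 = 2*95/105 - 32092 = 2*95*(1/105) - 32092 = 38/21 - 32092 = -673894/21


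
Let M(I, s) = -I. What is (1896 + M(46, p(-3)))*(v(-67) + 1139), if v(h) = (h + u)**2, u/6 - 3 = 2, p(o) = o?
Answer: 4639800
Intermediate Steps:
u = 30 (u = 18 + 6*2 = 18 + 12 = 30)
v(h) = (30 + h)**2 (v(h) = (h + 30)**2 = (30 + h)**2)
(1896 + M(46, p(-3)))*(v(-67) + 1139) = (1896 - 1*46)*((30 - 67)**2 + 1139) = (1896 - 46)*((-37)**2 + 1139) = 1850*(1369 + 1139) = 1850*2508 = 4639800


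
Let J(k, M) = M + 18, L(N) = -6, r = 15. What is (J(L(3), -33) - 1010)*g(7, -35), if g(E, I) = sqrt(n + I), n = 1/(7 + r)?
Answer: -1025*I*sqrt(16918)/22 ≈ -6060.0*I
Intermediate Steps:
J(k, M) = 18 + M
n = 1/22 (n = 1/(7 + 15) = 1/22 ≈ 0.045455)
g(E, I) = sqrt(1/22 + I)
(J(L(3), -33) - 1010)*g(7, -35) = ((18 - 33) - 1010)*(sqrt(22 + 484*(-35))/22) = (-15 - 1010)*(sqrt(22 - 16940)/22) = -1025*sqrt(-16918)/22 = -1025*I*sqrt(16918)/22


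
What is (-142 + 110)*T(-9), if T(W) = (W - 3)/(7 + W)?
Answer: -192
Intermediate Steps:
T(W) = (-3 + W)/(7 + W)
(-142 + 110)*T(-9) = (-142 + 110)*((-3 - 9)/(7 - 9)) = -32*(-12)/(-2) = -(-16)*(-12) = -32*6 = -192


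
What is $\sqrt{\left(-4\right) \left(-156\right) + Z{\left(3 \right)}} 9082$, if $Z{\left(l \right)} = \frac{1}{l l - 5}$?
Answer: $4541 \sqrt{2497} \approx 2.2691 \cdot 10^{5}$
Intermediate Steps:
$Z{\left(l \right)} = \frac{1}{-5 + l^{2}}$ ($Z{\left(l \right)} = \frac{1}{l^{2} - 5} = \frac{1}{-5 + l^{2}}$)
$\sqrt{\left(-4\right) \left(-156\right) + Z{\left(3 \right)}} 9082 = \sqrt{\left(-4\right) \left(-156\right) + \frac{1}{-5 + 3^{2}}} \cdot 9082 = \sqrt{624 + \frac{1}{-5 + 9}} \cdot 9082 = \sqrt{624 + \frac{1}{4}} \cdot 9082 = \sqrt{\frac{2497}{4}} \cdot 9082 = \frac{\sqrt{2497}}{2} \cdot 9082 = 4541 \sqrt{2497}$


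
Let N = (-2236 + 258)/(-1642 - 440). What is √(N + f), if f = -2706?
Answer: I*√2931411237/1041 ≈ 52.01*I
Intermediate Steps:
N = 989/1041 (N = -1978/(-2082) = -1978*(-1/2082) = 989/1041 ≈ 0.95005)
√(N + f) = √(989/1041 - 2706) = √(-2815957/1041) = I*√2931411237/1041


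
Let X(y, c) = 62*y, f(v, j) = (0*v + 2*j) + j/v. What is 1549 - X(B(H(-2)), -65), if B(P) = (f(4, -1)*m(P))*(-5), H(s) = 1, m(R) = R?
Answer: 1703/2 ≈ 851.50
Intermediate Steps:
f(v, j) = 2*j + j/v (f(v, j) = (0 + 2*j) + j/v = 2*j + j/v)
B(P) = 45*P/4 (B(P) = ((2*(-1) - 1/4)*P)*(-5) = ((-2 - 1*¼)*P)*(-5) = ((-2 - ¼)*P)*(-5) = -9*P/4*(-5) = 45*P/4)
1549 - X(B(H(-2)), -65) = 1549 - 62*(45/4)*1 = 1549 - 62*45/4 = 1549 - 1*1395/2 = 1549 - 1395/2 = 1703/2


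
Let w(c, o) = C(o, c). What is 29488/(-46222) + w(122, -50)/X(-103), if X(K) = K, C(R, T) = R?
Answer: -363082/2380433 ≈ -0.15253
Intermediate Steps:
w(c, o) = o
29488/(-46222) + w(122, -50)/X(-103) = 29488/(-46222) - 50/(-103) = 29488*(-1/46222) - 50*(-1/103) = -14744/23111 + 50/103 = -363082/2380433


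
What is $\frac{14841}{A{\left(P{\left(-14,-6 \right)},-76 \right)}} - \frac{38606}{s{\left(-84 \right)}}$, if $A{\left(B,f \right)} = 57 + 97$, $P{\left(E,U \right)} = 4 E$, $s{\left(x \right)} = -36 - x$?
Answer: $- \frac{1308239}{1848} \approx -707.92$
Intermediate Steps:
$A{\left(B,f \right)} = 154$
$\frac{14841}{A{\left(P{\left(-14,-6 \right)},-76 \right)}} - \frac{38606}{s{\left(-84 \right)}} = \frac{14841}{154} - \frac{38606}{-36 - -84} = 14841 \cdot \frac{1}{154} - \frac{38606}{-36 + 84} = \frac{14841}{154} - \frac{38606}{48} = \frac{14841}{154} - \frac{19303}{24} = - \frac{1308239}{1848}$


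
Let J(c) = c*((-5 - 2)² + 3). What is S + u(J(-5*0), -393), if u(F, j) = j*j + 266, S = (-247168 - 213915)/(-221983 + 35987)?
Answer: 28776832223/185996 ≈ 1.5472e+5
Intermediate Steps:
J(c) = 52*c (J(c) = c*((-7)² + 3) = c*(49 + 3) = c*52 = 52*c)
S = 461083/185996 (S = -461083/(-185996) = -461083*(-1/185996) = 461083/185996 ≈ 2.4790)
u(F, j) = 266 + j² (u(F, j) = j² + 266 = 266 + j²)
S + u(J(-5*0), -393) = 461083/185996 + (266 + (-393)²) = 461083/185996 + (266 + 154449) = 461083/185996 + 154715 = 28776832223/185996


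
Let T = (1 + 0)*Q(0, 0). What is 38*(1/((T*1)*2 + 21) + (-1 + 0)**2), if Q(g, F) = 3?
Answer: 1064/27 ≈ 39.407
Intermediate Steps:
T = 3 (T = (1 + 0)*3 = 1*3 = 3)
38*(1/((T*1)*2 + 21) + (-1 + 0)**2) = 38*(1/((3*1)*2 + 21) + (-1 + 0)**2) = 38*(1/(3*2 + 21) + (-1)**2) = 38*(1/(6 + 21) + 1) = 38*(1/27 + 1) = 38*(28/27) = 1064/27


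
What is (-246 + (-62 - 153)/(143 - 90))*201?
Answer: -2663853/53 ≈ -50261.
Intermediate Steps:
(-246 + (-62 - 153)/(143 - 90))*201 = (-246 - 215/53)*201 = -13253/53*201 = -2663853/53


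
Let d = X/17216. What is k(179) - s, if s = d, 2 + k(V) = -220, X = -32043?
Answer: -3789909/17216 ≈ -220.14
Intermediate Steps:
k(V) = -222 (k(V) = -2 - 220 = -222)
d = -32043/17216 ≈ -1.8612
s = -32043/17216 ≈ -1.8612
k(179) - s = -222 - 1*(-32043/17216) = -222 + 32043/17216 = -3789909/17216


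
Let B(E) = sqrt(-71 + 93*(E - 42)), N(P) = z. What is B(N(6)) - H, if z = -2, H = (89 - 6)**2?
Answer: -6889 + I*sqrt(4163) ≈ -6889.0 + 64.521*I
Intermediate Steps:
H = 6889 (H = 83**2 = 6889)
N(P) = -2
B(E) = sqrt(-3977 + 93*E) (B(E) = sqrt(-71 + 93*(-42 + E)) = sqrt(-71 + (-3906 + 93*E)) = sqrt(-3977 + 93*E))
B(N(6)) - H = sqrt(-3977 + 93*(-2)) - 1*6889 = sqrt(-3977 - 186) - 6889 = sqrt(-4163) - 6889 = I*sqrt(4163) - 6889 = -6889 + I*sqrt(4163)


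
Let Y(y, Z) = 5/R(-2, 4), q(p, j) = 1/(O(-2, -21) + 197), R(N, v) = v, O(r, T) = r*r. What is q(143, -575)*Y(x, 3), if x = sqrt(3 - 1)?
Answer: 5/804 ≈ 0.0062189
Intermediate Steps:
O(r, T) = r**2
x = sqrt(2) ≈ 1.4142
q(p, j) = 1/201 (q(p, j) = 1/((-2)**2 + 197) = 1/(4 + 197) = 1/201)
Y(y, Z) = 5/4
q(143, -575)*Y(x, 3) = (1/201)*(5/4) = 5/804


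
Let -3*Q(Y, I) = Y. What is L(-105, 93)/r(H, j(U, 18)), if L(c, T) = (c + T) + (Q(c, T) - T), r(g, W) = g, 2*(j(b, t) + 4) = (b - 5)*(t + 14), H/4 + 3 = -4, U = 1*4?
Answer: 5/2 ≈ 2.5000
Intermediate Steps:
U = 4
Q(Y, I) = -Y/3
H = -28 (H = -12 + 4*(-4) = -12 - 16 = -28)
j(b, t) = -4 + (-5 + b)*(14 + t)/2 (j(b, t) = -4 + ((b - 5)*(t + 14))/2 = -4 + ((-5 + b)*(14 + t))/2 = -4 + (-5 + b)*(14 + t)/2)
L(c, T) = 2*c/3 (L(c, T) = (c + T) + (-c/3 - T) = (T + c) + (-T - c/3) = 2*c/3)
L(-105, 93)/r(H, j(U, 18)) = ((2/3)*(-105))/(-28) = -70*(-1/28) = 5/2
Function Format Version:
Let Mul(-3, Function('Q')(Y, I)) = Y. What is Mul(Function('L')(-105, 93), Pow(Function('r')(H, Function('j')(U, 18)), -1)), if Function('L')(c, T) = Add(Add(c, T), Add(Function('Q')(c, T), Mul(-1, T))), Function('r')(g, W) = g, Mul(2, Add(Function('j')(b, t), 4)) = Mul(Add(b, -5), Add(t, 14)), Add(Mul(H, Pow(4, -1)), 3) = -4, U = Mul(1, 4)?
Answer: Rational(5, 2) ≈ 2.5000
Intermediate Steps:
U = 4
Function('Q')(Y, I) = Mul(Rational(-1, 3), Y)
H = -28 (H = Add(-12, Mul(4, -4)) = Add(-12, -16) = -28)
Function('j')(b, t) = Add(-4, Mul(Rational(1, 2), Add(-5, b), Add(14, t))) (Function('j')(b, t) = Add(-4, Mul(Rational(1, 2), Mul(Add(b, -5), Add(t, 14)))) = Add(-4, Mul(Rational(1, 2), Mul(Add(-5, b), Add(14, t)))) = Add(-4, Mul(Rational(1, 2), Add(-5, b), Add(14, t))))
Function('L')(c, T) = Mul(Rational(2, 3), c) (Function('L')(c, T) = Add(Add(c, T), Add(Mul(Rational(-1, 3), c), Mul(-1, T))) = Add(Add(T, c), Add(Mul(-1, T), Mul(Rational(-1, 3), c))) = Mul(Rational(2, 3), c))
Mul(Function('L')(-105, 93), Pow(Function('r')(H, Function('j')(U, 18)), -1)) = Mul(Mul(Rational(2, 3), -105), Pow(-28, -1)) = Mul(-70, Rational(-1, 28)) = Rational(5, 2)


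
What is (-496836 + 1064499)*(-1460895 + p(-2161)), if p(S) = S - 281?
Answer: -830682271431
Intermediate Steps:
p(S) = -281 + S
(-496836 + 1064499)*(-1460895 + p(-2161)) = (-496836 + 1064499)*(-1460895 + (-281 - 2161)) = 567663*(-1460895 - 2442) = 567663*(-1463337) = -830682271431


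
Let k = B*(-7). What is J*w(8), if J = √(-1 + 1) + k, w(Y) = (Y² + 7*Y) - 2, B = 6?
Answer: -4956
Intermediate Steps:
w(Y) = -2 + Y² + 7*Y
k = -42 (k = 6*(-7) = -42)
J = -42 (J = √(-1 + 1) - 42 = √0 - 42 = 0 - 42 = -42)
J*w(8) = -42*(-2 + 8² + 7*8) = -42*(-2 + 64 + 56) = -42*118 = -4956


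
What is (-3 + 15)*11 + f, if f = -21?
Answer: 111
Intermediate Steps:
(-3 + 15)*11 + f = (-3 + 15)*11 - 21 = 12*11 - 21 = 132 - 21 = 111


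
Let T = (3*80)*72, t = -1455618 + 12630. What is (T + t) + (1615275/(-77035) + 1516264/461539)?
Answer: -10138237487339281/7110931373 ≈ -1.4257e+6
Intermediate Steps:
t = -1442988
T = 17280 (T = 240*72 = 17280)
(T + t) + (1615275/(-77035) + 1516264/461539) = (17280 - 1442988) + (1615275/(-77035) + 1516264/461539) = -1425708 + (1615275*(-1/77035) + 1516264*(1/461539)) = -1425708 + (-323055/15407 + 1516264/461539) = -1425708 - 125741402197/7110931373 = -10138237487339281/7110931373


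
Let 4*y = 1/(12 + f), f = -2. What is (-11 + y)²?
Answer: 192721/1600 ≈ 120.45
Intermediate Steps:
y = 1/40 (y = 1/(4*(12 - 2)) = (¼)/10 = (¼)*(⅒) = 1/40 ≈ 0.025000)
(-11 + y)² = (-11 + 1/40)² = (-439/40)² = 192721/1600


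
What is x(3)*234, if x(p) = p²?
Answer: 2106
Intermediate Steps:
x(3)*234 = 3²*234 = 9*234 = 2106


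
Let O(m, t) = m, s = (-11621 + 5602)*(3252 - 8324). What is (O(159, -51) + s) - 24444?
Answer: 30504083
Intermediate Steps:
s = 30528368 (s = -6019*(-5072) = 30528368)
(O(159, -51) + s) - 24444 = (159 + 30528368) - 24444 = 30528527 - 24444 = 30504083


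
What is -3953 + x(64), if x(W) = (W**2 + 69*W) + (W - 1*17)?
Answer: 4606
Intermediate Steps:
x(W) = -17 + W**2 + 70*W (x(W) = (W**2 + 69*W) + (W - 17) = (W**2 + 69*W) + (-17 + W) = -17 + W**2 + 70*W)
-3953 + x(64) = -3953 + (-17 + 64**2 + 70*64) = -3953 + (-17 + 4096 + 4480) = -3953 + 8559 = 4606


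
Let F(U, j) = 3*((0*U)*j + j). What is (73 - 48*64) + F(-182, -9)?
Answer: -3026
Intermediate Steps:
F(U, j) = 3*j (F(U, j) = 3*(0*j + j) = 3*(0 + j) = 3*j)
(73 - 48*64) + F(-182, -9) = (73 - 48*64) + 3*(-9) = (73 - 3072) - 27 = -2999 - 27 = -3026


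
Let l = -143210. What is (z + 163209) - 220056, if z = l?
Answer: -200057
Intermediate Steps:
z = -143210
(z + 163209) - 220056 = (-143210 + 163209) - 220056 = 19999 - 220056 = -200057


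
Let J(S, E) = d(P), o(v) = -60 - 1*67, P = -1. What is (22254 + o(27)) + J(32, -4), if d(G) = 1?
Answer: 22128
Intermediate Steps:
o(v) = -127 (o(v) = -60 - 67 = -127)
J(S, E) = 1
(22254 + o(27)) + J(32, -4) = (22254 - 127) + 1 = 22127 + 1 = 22128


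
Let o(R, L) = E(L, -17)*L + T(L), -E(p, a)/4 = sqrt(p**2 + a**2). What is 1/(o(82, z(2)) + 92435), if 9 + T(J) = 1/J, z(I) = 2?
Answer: 369706/34170556601 + 32*sqrt(293)/34170556601 ≈ 1.0835e-5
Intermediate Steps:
E(p, a) = -4*sqrt(a**2 + p**2) (E(p, a) = -4*sqrt(p**2 + a**2) = -4*sqrt(a**2 + p**2))
T(J) = -9 + 1/J
o(R, L) = -9 + 1/L - 4*L*sqrt(289 + L**2) (o(R, L) = (-4*sqrt((-17)**2 + L**2))*L + (-9 + 1/L) = (-4*sqrt(289 + L**2))*L + (-9 + 1/L) = -4*L*sqrt(289 + L**2) + (-9 + 1/L) = -9 + 1/L - 4*L*sqrt(289 + L**2))
1/(o(82, z(2)) + 92435) = 1/((-9 + 1/2 - 4*2*sqrt(289 + 2**2)) + 92435) = 1/((-9 + 1/2 - 4*2*sqrt(289 + 4)) + 92435) = 1/((-9 + 1/2 - 4*2*sqrt(293)) + 92435) = 1/((-9 + 1/2 - 8*sqrt(293)) + 92435) = 1/((-17/2 - 8*sqrt(293)) + 92435) = 1/(184853/2 - 8*sqrt(293))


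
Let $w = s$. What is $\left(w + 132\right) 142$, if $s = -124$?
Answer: $1136$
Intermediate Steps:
$w = -124$
$\left(w + 132\right) 142 = \left(-124 + 132\right) 142 = 8 \cdot 142 = 1136$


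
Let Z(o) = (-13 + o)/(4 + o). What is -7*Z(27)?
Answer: -98/31 ≈ -3.1613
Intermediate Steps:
Z(o) = (-13 + o)/(4 + o)
-7*Z(27) = -7*(-13 + 27)/(4 + 27) = -7*14/31 = -98/31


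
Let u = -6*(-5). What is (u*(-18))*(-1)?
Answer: 540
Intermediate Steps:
u = 30
(u*(-18))*(-1) = (30*(-18))*(-1) = -540*(-1) = 540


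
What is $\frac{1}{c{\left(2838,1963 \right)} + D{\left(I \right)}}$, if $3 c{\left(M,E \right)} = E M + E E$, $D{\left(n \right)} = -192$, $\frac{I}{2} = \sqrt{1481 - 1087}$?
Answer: $\frac{3}{9423787} \approx 3.1834 \cdot 10^{-7}$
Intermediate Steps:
$I = 2 \sqrt{394}$ ($I = 2 \sqrt{1481 - 1087} = 2 \sqrt{394} \approx 39.699$)
$c{\left(M,E \right)} = \frac{E^{2}}{3} + \frac{E M}{3}$ ($c{\left(M,E \right)} = \frac{E M + E E}{3} = \frac{E M + E^{2}}{3} = \frac{E^{2} + E M}{3} = \frac{E^{2}}{3} + \frac{E M}{3}$)
$\frac{1}{c{\left(2838,1963 \right)} + D{\left(I \right)}} = \frac{1}{\frac{1}{3} \cdot 1963 \left(1963 + 2838\right) - 192} = \frac{1}{\frac{1}{3} \cdot 1963 \cdot 4801 - 192} = \frac{1}{\frac{9424363}{3} - 192} = \frac{1}{\frac{9423787}{3}} = \frac{3}{9423787}$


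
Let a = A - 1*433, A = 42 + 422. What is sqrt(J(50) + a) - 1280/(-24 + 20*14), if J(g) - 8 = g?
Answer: -5 + sqrt(89) ≈ 4.4340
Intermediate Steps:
J(g) = 8 + g
A = 464
a = 31 (a = 464 - 1*433 = 464 - 433 = 31)
sqrt(J(50) + a) - 1280/(-24 + 20*14) = sqrt((8 + 50) + 31) - 1280/(-24 + 20*14) = sqrt(58 + 31) - 1280/(-24 + 280) = sqrt(89) - 1280/256 = sqrt(89) - 1*5 = sqrt(89) - 5 = -5 + sqrt(89)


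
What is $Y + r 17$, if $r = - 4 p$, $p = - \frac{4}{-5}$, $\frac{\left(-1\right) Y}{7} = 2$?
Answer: $- \frac{342}{5} \approx -68.4$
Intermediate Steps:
$Y = -14$ ($Y = \left(-7\right) 2 = -14$)
$p = \frac{4}{5}$ ($p = \left(-4\right) \left(- \frac{1}{5}\right) = \frac{4}{5} \approx 0.8$)
$r = - \frac{16}{5}$ ($r = \left(-4\right) \frac{4}{5} = - \frac{16}{5} \approx -3.2$)
$Y + r 17 = -14 - \frac{272}{5} = - \frac{342}{5}$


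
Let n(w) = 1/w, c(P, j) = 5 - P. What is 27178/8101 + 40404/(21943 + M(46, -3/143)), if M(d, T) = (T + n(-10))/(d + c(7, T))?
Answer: 58117919379566/11184673088087 ≈ 5.1962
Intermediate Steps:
M(d, T) = (-⅒ + T)/(-2 + d) (M(d, T) = (T + 1/(-10))/(d + (5 - 1*7)) = (T - ⅒)/(d + (5 - 7)) = (-⅒ + T)/(d - 2) = (-⅒ + T)/(-2 + d))
27178/8101 + 40404/(21943 + M(46, -3/143)) = 27178/8101 + 40404/(21943 + (-⅒ - 3/143)/(-2 + 46)) = 27178*(1/8101) + 40404/(21943 + (-⅒ - 3*1/143)/44) = 27178/8101 + 40404/(21943 + (-⅒ - 3/143)/44) = 27178/8101 + 40404/(21943 + (1/44)*(-173/1430)) = 27178/8101 + 40404/(21943 - 173/62920) = 27178/8101 + 40404/(1380653387/62920) = 27178/8101 + 40404*(62920/1380653387) = 27178/8101 + 2542219680/1380653387 = 58117919379566/11184673088087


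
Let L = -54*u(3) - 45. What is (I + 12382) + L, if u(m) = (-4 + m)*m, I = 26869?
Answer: 39368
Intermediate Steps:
u(m) = m*(-4 + m)
L = 117 (L = -162*(-4 + 3) - 45 = -162*(-1) - 45 = -54*(-3) - 45 = 162 - 45 = 117)
(I + 12382) + L = (26869 + 12382) + 117 = 39251 + 117 = 39368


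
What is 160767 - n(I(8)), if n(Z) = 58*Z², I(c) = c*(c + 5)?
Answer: -466561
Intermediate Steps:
I(c) = c*(5 + c)
160767 - n(I(8)) = 160767 - 58*(8*(5 + 8))² = 160767 - 58*(8*13)² = 160767 - 58*104² = 160767 - 58*10816 = 160767 - 1*627328 = 160767 - 627328 = -466561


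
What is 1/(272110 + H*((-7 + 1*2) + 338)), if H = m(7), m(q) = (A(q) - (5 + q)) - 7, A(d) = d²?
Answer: 1/282100 ≈ 3.5448e-6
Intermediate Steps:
m(q) = -12 + q² - q (m(q) = (q² - (5 + q)) - 7 = (q² + (-5 - q)) - 7 = (-5 + q² - q) - 7 = -12 + q² - q)
H = 30 (H = -12 + 7² - 1*7 = -12 + 49 - 7 = 30)
1/(272110 + H*((-7 + 1*2) + 338)) = 1/(272110 + 30*((-7 + 1*2) + 338)) = 1/(272110 + 30*((-7 + 2) + 338)) = 1/(272110 + 30*(-5 + 338)) = 1/(272110 + 30*333) = 1/(272110 + 9990) = 1/282100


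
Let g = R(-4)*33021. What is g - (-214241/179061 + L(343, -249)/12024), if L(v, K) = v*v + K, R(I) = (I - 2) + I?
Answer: -29623762709794/89709561 ≈ -3.3022e+5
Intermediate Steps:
R(I) = -2 + 2*I (R(I) = (-2 + I) + I = -2 + 2*I)
L(v, K) = K + v² (L(v, K) = v² + K = K + v²)
g = -330210 (g = (-2 + 2*(-4))*33021 = (-2 - 8)*33021 = -10*33021 = -330210)
g - (-214241/179061 + L(343, -249)/12024) = -330210 - (-214241/179061 + (-249 + 343²)/12024) = -330210 - (-214241*1/179061 + (-249 + 117649)*(1/12024)) = -330210 - (-214241/179061 + 117400*(1/12024)) = -330210 - (-214241/179061 + 14675/1503) = -330210 - 1*768571984/89709561 = -330210 - 768571984/89709561 = -29623762709794/89709561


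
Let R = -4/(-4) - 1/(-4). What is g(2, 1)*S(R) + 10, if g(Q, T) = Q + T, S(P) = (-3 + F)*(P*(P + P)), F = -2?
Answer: -295/8 ≈ -36.875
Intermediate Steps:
R = 5/4 (R = -4*(-¼) - 1*(-¼) = 1 + ¼ = 5/4 ≈ 1.2500)
S(P) = -10*P² (S(P) = (-3 - 2)*(P*(P + P)) = -5*P*2*P = -10*P²)
g(2, 1)*S(R) + 10 = (2 + 1)*(-10*(5/4)²) + 10 = 3*(-10*25/16) + 10 = 3*(-125/8) + 10 = -375/8 + 10 = -295/8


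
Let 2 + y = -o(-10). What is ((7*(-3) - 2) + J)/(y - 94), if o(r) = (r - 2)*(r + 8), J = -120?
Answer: 143/120 ≈ 1.1917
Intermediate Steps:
o(r) = (-2 + r)*(8 + r)
y = -26 (y = -2 - (-16 + (-10)² + 6*(-10)) = -2 - (-16 + 100 - 60) = -2 - 1*24 = -2 - 24 = -26)
((7*(-3) - 2) + J)/(y - 94) = ((7*(-3) - 2) - 120)/(-26 - 94) = ((-21 - 2) - 120)/(-120) = -(-23 - 120)/120 = -1/120*(-143) = 143/120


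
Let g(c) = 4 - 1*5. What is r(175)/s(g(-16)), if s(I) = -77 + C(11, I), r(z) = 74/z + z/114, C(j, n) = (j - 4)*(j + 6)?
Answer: 39061/837900 ≈ 0.046618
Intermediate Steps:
C(j, n) = (-4 + j)*(6 + j)
g(c) = -1 (g(c) = 4 - 5 = -1)
r(z) = 74/z + z/114 (r(z) = 74/z + z*(1/114) = 74/z + z/114)
s(I) = 42 (s(I) = -77 + (-24 + 11² + 2*11) = -77 + (-24 + 121 + 22) = -77 + 119 = 42)
r(175)/s(g(-16)) = (74/175 + (1/114)*175)/42 = (74*(1/175) + 175/114)*(1/42) = (74/175 + 175/114)*(1/42) = (39061/19950)*(1/42) = 39061/837900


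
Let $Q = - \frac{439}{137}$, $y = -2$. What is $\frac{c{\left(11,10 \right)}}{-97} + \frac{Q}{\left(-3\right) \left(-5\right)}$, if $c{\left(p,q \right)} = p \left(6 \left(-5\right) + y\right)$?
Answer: $\frac{680777}{199335} \approx 3.4152$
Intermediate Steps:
$Q = - \frac{439}{137}$ ($Q = \left(-439\right) \frac{1}{137} = - \frac{439}{137} \approx -3.2044$)
$c{\left(p,q \right)} = - 32 p$ ($c{\left(p,q \right)} = p \left(6 \left(-5\right) - 2\right) = p \left(-30 - 2\right) = p \left(-32\right) = - 32 p$)
$\frac{c{\left(11,10 \right)}}{-97} + \frac{Q}{\left(-3\right) \left(-5\right)} = \frac{\left(-32\right) 11}{-97} - \frac{439}{137 \left(\left(-3\right) \left(-5\right)\right)} = \left(-352\right) \left(- \frac{1}{97}\right) - \frac{439}{137 \cdot 15} = \frac{352}{97} - \frac{439}{2055} = \frac{680777}{199335}$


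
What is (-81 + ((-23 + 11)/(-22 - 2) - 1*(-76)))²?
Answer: 81/4 ≈ 20.250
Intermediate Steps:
(-81 + ((-23 + 11)/(-22 - 2) - 1*(-76)))² = (-81 + (-12/(-24) + 76))² = (-81 + (-12*(-1/24) + 76))² = (-81 + (½ + 76))² = (-81 + 153/2)² = (-9/2)² = 81/4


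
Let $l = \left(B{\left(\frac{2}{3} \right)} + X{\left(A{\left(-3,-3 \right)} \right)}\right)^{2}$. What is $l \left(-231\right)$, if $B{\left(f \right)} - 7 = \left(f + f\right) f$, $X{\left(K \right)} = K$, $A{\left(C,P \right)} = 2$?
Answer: $- \frac{609917}{27} \approx -22590.0$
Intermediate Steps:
$B{\left(f \right)} = 7 + 2 f^{2}$ ($B{\left(f \right)} = 7 + \left(f + f\right) f = 7 + 2 f f = 7 + 2 f^{2}$)
$l = \frac{7921}{81}$ ($l = \left(\left(7 + 2 \left(\frac{2}{3}\right)^{2}\right) + 2\right)^{2} = \left(\left(7 + 2 \cdot \frac{4}{9}\right) + 2\right)^{2} = \left(\left(7 + \frac{8}{9}\right) + 2\right)^{2} = \left(\frac{71}{9} + 2\right)^{2} = \left(\frac{89}{9}\right)^{2} = \frac{7921}{81} \approx 97.79$)
$l \left(-231\right) = \frac{7921}{81} \left(-231\right) = - \frac{609917}{27}$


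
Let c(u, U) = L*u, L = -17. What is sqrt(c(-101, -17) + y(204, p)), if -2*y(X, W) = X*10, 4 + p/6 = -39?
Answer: sqrt(697) ≈ 26.401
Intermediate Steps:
p = -258 (p = -24 + 6*(-39) = -24 - 234 = -258)
y(X, W) = -5*X (y(X, W) = -X*10/2 = -5*X)
c(u, U) = -17*u
sqrt(c(-101, -17) + y(204, p)) = sqrt(-17*(-101) - 5*204) = sqrt(1717 - 1020) = sqrt(697)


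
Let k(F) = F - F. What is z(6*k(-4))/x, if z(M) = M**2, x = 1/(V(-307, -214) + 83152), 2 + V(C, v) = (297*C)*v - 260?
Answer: 0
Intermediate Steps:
V(C, v) = -262 + 297*C*v (V(C, v) = -2 + ((297*C)*v - 260) = -2 + (297*C*v - 260) = -2 + (-260 + 297*C*v) = -262 + 297*C*v)
k(F) = 0
x = 1/19595196 (x = 1/((-262 + 297*(-307)*(-214)) + 83152) = 1/((-262 + 19512306) + 83152) = 1/(19512044 + 83152) = 1/19595196 ≈ 5.1033e-8)
z(6*k(-4))/x = (6*0)**2/(1/19595196) = 0**2*19595196 = 0*19595196 = 0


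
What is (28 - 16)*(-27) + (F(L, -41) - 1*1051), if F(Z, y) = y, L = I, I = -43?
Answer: -1416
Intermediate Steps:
L = -43
(28 - 16)*(-27) + (F(L, -41) - 1*1051) = (28 - 16)*(-27) + (-41 - 1*1051) = 12*(-27) + (-41 - 1051) = -324 - 1092 = -1416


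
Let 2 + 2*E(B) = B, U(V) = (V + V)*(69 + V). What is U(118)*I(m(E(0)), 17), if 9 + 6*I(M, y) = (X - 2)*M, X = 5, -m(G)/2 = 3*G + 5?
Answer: -154462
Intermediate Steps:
U(V) = 2*V*(69 + V) (U(V) = (2*V)*(69 + V) = 2*V*(69 + V))
E(B) = -1 + B/2
m(G) = -10 - 6*G (m(G) = -2*(3*G + 5) = -2*(5 + 3*G) = -10 - 6*G)
I(M, y) = -3/2 + M/2 (I(M, y) = -3/2 + ((5 - 2)*M)/6 = -3/2 + (3*M)/6 = -3/2 + M/2)
U(118)*I(m(E(0)), 17) = (2*118*(69 + 118))*(-3/2 + (-10 - 6*(-1 + (1/2)*0))/2) = (2*118*187)*(-3/2 + (-10 - 6*(-1 + 0))/2) = 44132*(-3/2 + (-10 - 6*(-1))/2) = 44132*(-3/2 + (-10 + 6)/2) = 44132*(-3/2 + (1/2)*(-4)) = 44132*(-3/2 - 2) = 44132*(-7/2) = -154462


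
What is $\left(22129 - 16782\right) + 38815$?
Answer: $44162$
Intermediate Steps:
$\left(22129 - 16782\right) + 38815 = 5347 + 38815 = 44162$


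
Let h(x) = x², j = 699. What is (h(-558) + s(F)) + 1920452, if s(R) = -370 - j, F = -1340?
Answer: 2230747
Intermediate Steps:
s(R) = -1069 (s(R) = -370 - 1*699 = -370 - 699 = -1069)
(h(-558) + s(F)) + 1920452 = ((-558)² - 1069) + 1920452 = (311364 - 1069) + 1920452 = 310295 + 1920452 = 2230747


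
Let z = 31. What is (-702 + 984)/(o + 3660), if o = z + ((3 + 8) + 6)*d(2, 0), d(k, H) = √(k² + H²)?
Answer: 282/3725 ≈ 0.075705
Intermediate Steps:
d(k, H) = √(H² + k²)
o = 65 (o = 31 + ((3 + 8) + 6)*√(0² + 2²) = 31 + (11 + 6)*√(0 + 4) = 31 + 17*√4 = 31 + 17*2 = 31 + 34 = 65)
(-702 + 984)/(o + 3660) = (-702 + 984)/(65 + 3660) = 282/3725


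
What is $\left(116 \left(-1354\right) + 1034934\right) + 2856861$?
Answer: $3734731$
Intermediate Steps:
$\left(116 \left(-1354\right) + 1034934\right) + 2856861 = \left(-157064 + 1034934\right) + 2856861 = 877870 + 2856861 = 3734731$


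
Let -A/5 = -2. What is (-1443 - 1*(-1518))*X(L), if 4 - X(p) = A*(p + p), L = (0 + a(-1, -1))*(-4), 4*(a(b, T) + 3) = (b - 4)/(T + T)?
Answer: -13950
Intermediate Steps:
a(b, T) = -3 + (-4 + b)/(8*T) (a(b, T) = -3 + ((b - 4)/(T + T))/4 = -3 + ((-4 + b)/((2*T)))/4 = -3 + ((-4 + b)*(1/(2*T)))/4 = -3 + ((-4 + b)/(2*T))/4 = -3 + (-4 + b)/(8*T))
L = 19/2 (L = (0 + (⅛)*(-4 - 1 - 24*(-1))/(-1))*(-4) = (0 + (⅛)*(-1)*(-4 - 1 + 24))*(-4) = (0 + (⅛)*(-1)*19)*(-4) = (0 - 19/8)*(-4) = -19/8*(-4) = 19/2 ≈ 9.5000)
A = 10 (A = -5*(-2) = 10)
X(p) = 4 - 20*p (X(p) = 4 - 10*(p + p) = 4 - 10*2*p = 4 - 20*p)
(-1443 - 1*(-1518))*X(L) = (-1443 - 1*(-1518))*(4 - 20*19/2) = (-1443 + 1518)*(4 - 190) = 75*(-186) = -13950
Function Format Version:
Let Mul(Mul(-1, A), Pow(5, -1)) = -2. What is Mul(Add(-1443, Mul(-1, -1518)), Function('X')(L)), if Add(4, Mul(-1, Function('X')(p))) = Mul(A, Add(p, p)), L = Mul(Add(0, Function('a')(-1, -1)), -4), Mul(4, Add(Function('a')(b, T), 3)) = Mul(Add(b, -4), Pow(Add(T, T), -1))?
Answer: -13950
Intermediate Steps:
Function('a')(b, T) = Add(-3, Mul(Rational(1, 8), Pow(T, -1), Add(-4, b))) (Function('a')(b, T) = Add(-3, Mul(Rational(1, 4), Mul(Add(b, -4), Pow(Add(T, T), -1)))) = Add(-3, Mul(Rational(1, 4), Mul(Add(-4, b), Pow(Mul(2, T), -1)))) = Add(-3, Mul(Rational(1, 4), Mul(Add(-4, b), Mul(Rational(1, 2), Pow(T, -1))))) = Add(-3, Mul(Rational(1, 4), Mul(Rational(1, 2), Pow(T, -1), Add(-4, b)))) = Add(-3, Mul(Rational(1, 8), Pow(T, -1), Add(-4, b))))
L = Rational(19, 2) (L = Mul(Add(0, Mul(Rational(1, 8), Pow(-1, -1), Add(-4, -1, Mul(-24, -1)))), -4) = Mul(Add(0, Mul(Rational(1, 8), -1, Add(-4, -1, 24))), -4) = Mul(Add(0, Mul(Rational(1, 8), -1, 19)), -4) = Mul(Add(0, Rational(-19, 8)), -4) = Mul(Rational(-19, 8), -4) = Rational(19, 2) ≈ 9.5000)
A = 10 (A = Mul(-5, -2) = 10)
Function('X')(p) = Add(4, Mul(-20, p)) (Function('X')(p) = Add(4, Mul(-1, Mul(10, Add(p, p)))) = Add(4, Mul(-1, Mul(10, Mul(2, p)))) = Add(4, Mul(-1, Mul(20, p))) = Add(4, Mul(-20, p)))
Mul(Add(-1443, Mul(-1, -1518)), Function('X')(L)) = Mul(Add(-1443, Mul(-1, -1518)), Add(4, Mul(-20, Rational(19, 2)))) = Mul(Add(-1443, 1518), Add(4, -190)) = Mul(75, -186) = -13950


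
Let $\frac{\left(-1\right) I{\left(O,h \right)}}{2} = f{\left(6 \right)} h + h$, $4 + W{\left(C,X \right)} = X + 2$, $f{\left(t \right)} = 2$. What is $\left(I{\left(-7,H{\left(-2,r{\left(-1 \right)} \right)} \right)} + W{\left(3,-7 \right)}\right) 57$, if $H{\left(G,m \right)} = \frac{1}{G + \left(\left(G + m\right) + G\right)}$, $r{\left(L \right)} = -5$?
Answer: $- \frac{5301}{11} \approx -481.91$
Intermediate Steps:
$W{\left(C,X \right)} = -2 + X$ ($W{\left(C,X \right)} = -4 + \left(X + 2\right) = -4 + \left(2 + X\right) = -2 + X$)
$H{\left(G,m \right)} = \frac{1}{m + 3 G}$ ($H{\left(G,m \right)} = \frac{1}{G + \left(m + 2 G\right)} = \frac{1}{m + 3 G}$)
$I{\left(O,h \right)} = - 6 h$ ($I{\left(O,h \right)} = - 2 \left(2 h + h\right) = - 2 \cdot 3 h = - 6 h$)
$\left(I{\left(-7,H{\left(-2,r{\left(-1 \right)} \right)} \right)} + W{\left(3,-7 \right)}\right) 57 = \left(- \frac{6}{-5 + 3 \left(-2\right)} - 9\right) 57 = \left(- \frac{6}{-5 - 6} - 9\right) 57 = \left(- \frac{6}{-11} - 9\right) 57 = \left(\left(-6\right) \left(- \frac{1}{11}\right) - 9\right) 57 = \left(\frac{6}{11} - 9\right) 57 = \left(- \frac{93}{11}\right) 57 = - \frac{5301}{11}$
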